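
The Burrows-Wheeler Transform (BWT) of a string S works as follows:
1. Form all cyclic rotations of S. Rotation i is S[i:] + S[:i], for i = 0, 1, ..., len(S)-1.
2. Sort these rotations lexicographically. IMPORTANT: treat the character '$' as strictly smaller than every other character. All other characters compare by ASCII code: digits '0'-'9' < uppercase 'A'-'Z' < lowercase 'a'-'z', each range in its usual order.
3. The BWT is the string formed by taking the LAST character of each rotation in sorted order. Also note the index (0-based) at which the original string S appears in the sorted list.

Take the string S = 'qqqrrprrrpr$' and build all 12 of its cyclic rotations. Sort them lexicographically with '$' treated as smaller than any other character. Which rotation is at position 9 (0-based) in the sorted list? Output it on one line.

Answer: rrpr$qqqrrpr

Derivation:
All 12 rotations (rotation i = S[i:]+S[:i]):
  rot[0] = qqqrrprrrpr$
  rot[1] = qqrrprrrpr$q
  rot[2] = qrrprrrpr$qq
  rot[3] = rrprrrpr$qqq
  rot[4] = rprrrpr$qqqr
  rot[5] = prrrpr$qqqrr
  rot[6] = rrrpr$qqqrrp
  rot[7] = rrpr$qqqrrpr
  rot[8] = rpr$qqqrrprr
  rot[9] = pr$qqqrrprrr
  rot[10] = r$qqqrrprrrp
  rot[11] = $qqqrrprrrpr
Sorted (with $ < everything):
  sorted[0] = $qqqrrprrrpr
  sorted[1] = pr$qqqrrprrr
  sorted[2] = prrrpr$qqqrr
  sorted[3] = qqqrrprrrpr$
  sorted[4] = qqrrprrrpr$q
  sorted[5] = qrrprrrpr$qq
  sorted[6] = r$qqqrrprrrp
  sorted[7] = rpr$qqqrrprr
  sorted[8] = rprrrpr$qqqr
  sorted[9] = rrpr$qqqrrpr
  sorted[10] = rrprrrpr$qqq
  sorted[11] = rrrpr$qqqrrp
sorted[9] = rrpr$qqqrrpr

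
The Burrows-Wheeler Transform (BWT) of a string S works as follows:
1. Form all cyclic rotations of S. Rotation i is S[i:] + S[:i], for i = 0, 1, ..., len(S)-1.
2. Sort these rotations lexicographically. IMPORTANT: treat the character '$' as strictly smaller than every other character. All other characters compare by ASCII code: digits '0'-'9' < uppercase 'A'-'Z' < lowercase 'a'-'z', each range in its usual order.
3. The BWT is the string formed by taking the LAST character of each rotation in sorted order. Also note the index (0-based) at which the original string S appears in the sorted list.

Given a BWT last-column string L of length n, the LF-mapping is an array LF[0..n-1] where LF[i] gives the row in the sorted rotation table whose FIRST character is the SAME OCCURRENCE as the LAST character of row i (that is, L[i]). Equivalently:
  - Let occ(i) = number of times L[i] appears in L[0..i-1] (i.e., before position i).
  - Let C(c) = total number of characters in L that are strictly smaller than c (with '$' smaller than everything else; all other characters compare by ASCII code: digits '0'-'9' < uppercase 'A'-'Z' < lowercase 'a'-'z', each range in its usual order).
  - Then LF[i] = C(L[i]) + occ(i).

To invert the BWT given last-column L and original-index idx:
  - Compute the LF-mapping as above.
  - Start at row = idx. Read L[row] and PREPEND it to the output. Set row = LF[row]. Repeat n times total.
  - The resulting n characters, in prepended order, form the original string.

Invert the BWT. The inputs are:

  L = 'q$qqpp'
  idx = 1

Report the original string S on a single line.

LF mapping: 3 0 4 5 1 2
Walk LF starting at row 1, prepending L[row]:
  step 1: row=1, L[1]='$', prepend. Next row=LF[1]=0
  step 2: row=0, L[0]='q', prepend. Next row=LF[0]=3
  step 3: row=3, L[3]='q', prepend. Next row=LF[3]=5
  step 4: row=5, L[5]='p', prepend. Next row=LF[5]=2
  step 5: row=2, L[2]='q', prepend. Next row=LF[2]=4
  step 6: row=4, L[4]='p', prepend. Next row=LF[4]=1
Reversed output: pqpqq$

Answer: pqpqq$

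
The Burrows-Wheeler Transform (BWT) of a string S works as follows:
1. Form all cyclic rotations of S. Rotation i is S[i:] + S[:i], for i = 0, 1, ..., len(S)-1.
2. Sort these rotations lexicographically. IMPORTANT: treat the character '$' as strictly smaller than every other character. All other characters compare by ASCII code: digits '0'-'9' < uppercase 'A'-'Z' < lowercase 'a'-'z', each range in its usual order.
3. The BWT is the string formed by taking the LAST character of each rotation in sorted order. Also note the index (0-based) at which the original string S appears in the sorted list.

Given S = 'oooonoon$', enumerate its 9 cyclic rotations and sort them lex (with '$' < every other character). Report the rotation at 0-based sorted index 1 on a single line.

Answer: n$oooonoo

Derivation:
All 9 rotations (rotation i = S[i:]+S[:i]):
  rot[0] = oooonoon$
  rot[1] = ooonoon$o
  rot[2] = oonoon$oo
  rot[3] = onoon$ooo
  rot[4] = noon$oooo
  rot[5] = oon$oooon
  rot[6] = on$oooono
  rot[7] = n$oooonoo
  rot[8] = $oooonoon
Sorted (with $ < everything):
  sorted[0] = $oooonoon
  sorted[1] = n$oooonoo
  sorted[2] = noon$oooo
  sorted[3] = on$oooono
  sorted[4] = onoon$ooo
  sorted[5] = oon$oooon
  sorted[6] = oonoon$oo
  sorted[7] = ooonoon$o
  sorted[8] = oooonoon$
sorted[1] = n$oooonoo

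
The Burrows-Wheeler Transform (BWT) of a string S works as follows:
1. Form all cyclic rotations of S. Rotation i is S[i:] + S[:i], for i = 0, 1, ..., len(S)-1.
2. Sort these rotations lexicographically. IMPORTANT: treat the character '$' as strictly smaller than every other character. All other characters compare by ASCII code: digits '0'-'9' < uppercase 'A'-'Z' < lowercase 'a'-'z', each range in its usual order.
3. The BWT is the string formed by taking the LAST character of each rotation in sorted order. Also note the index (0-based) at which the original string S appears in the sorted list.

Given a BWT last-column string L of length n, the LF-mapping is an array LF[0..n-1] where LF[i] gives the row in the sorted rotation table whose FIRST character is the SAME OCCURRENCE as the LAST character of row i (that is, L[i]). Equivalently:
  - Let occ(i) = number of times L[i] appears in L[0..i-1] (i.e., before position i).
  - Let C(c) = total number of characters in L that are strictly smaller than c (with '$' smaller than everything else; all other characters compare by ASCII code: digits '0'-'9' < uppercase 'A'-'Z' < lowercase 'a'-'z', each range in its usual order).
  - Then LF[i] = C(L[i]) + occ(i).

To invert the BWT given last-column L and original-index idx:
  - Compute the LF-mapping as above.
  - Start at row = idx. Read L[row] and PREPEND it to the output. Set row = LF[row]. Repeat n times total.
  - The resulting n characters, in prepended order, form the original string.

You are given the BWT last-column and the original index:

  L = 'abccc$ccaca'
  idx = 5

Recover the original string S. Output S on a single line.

Answer: caccacccba$

Derivation:
LF mapping: 1 4 5 6 7 0 8 9 2 10 3
Walk LF starting at row 5, prepending L[row]:
  step 1: row=5, L[5]='$', prepend. Next row=LF[5]=0
  step 2: row=0, L[0]='a', prepend. Next row=LF[0]=1
  step 3: row=1, L[1]='b', prepend. Next row=LF[1]=4
  step 4: row=4, L[4]='c', prepend. Next row=LF[4]=7
  step 5: row=7, L[7]='c', prepend. Next row=LF[7]=9
  step 6: row=9, L[9]='c', prepend. Next row=LF[9]=10
  step 7: row=10, L[10]='a', prepend. Next row=LF[10]=3
  step 8: row=3, L[3]='c', prepend. Next row=LF[3]=6
  step 9: row=6, L[6]='c', prepend. Next row=LF[6]=8
  step 10: row=8, L[8]='a', prepend. Next row=LF[8]=2
  step 11: row=2, L[2]='c', prepend. Next row=LF[2]=5
Reversed output: caccacccba$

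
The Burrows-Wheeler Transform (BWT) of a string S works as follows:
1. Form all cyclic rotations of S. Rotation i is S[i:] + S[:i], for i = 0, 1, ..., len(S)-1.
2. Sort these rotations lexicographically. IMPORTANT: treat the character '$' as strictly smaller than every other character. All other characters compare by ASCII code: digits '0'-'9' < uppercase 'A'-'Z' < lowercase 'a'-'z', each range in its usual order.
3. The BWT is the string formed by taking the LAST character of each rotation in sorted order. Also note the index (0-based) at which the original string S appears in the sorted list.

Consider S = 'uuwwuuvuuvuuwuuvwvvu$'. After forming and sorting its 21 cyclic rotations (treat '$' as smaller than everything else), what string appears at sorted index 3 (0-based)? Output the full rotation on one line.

All 21 rotations (rotation i = S[i:]+S[:i]):
  rot[0] = uuwwuuvuuvuuwuuvwvvu$
  rot[1] = uwwuuvuuvuuwuuvwvvu$u
  rot[2] = wwuuvuuvuuwuuvwvvu$uu
  rot[3] = wuuvuuvuuwuuvwvvu$uuw
  rot[4] = uuvuuvuuwuuvwvvu$uuww
  rot[5] = uvuuvuuwuuvwvvu$uuwwu
  rot[6] = vuuvuuwuuvwvvu$uuwwuu
  rot[7] = uuvuuwuuvwvvu$uuwwuuv
  rot[8] = uvuuwuuvwvvu$uuwwuuvu
  rot[9] = vuuwuuvwvvu$uuwwuuvuu
  rot[10] = uuwuuvwvvu$uuwwuuvuuv
  rot[11] = uwuuvwvvu$uuwwuuvuuvu
  rot[12] = wuuvwvvu$uuwwuuvuuvuu
  rot[13] = uuvwvvu$uuwwuuvuuvuuw
  rot[14] = uvwvvu$uuwwuuvuuvuuwu
  rot[15] = vwvvu$uuwwuuvuuvuuwuu
  rot[16] = wvvu$uuwwuuvuuvuuwuuv
  rot[17] = vvu$uuwwuuvuuvuuwuuvw
  rot[18] = vu$uuwwuuvuuvuuwuuvwv
  rot[19] = u$uuwwuuvuuvuuwuuvwvv
  rot[20] = $uuwwuuvuuvuuwuuvwvvu
Sorted (with $ < everything):
  sorted[0] = $uuwwuuvuuvuuwuuvwvvu
  sorted[1] = u$uuwwuuvuuvuuwuuvwvv
  sorted[2] = uuvuuvuuwuuvwvvu$uuww
  sorted[3] = uuvuuwuuvwvvu$uuwwuuv
  sorted[4] = uuvwvvu$uuwwuuvuuvuuw
  sorted[5] = uuwuuvwvvu$uuwwuuvuuv
  sorted[6] = uuwwuuvuuvuuwuuvwvvu$
  sorted[7] = uvuuvuuwuuvwvvu$uuwwu
  sorted[8] = uvuuwuuvwvvu$uuwwuuvu
  sorted[9] = uvwvvu$uuwwuuvuuvuuwu
  sorted[10] = uwuuvwvvu$uuwwuuvuuvu
  sorted[11] = uwwuuvuuvuuwuuvwvvu$u
  sorted[12] = vu$uuwwuuvuuvuuwuuvwv
  sorted[13] = vuuvuuwuuvwvvu$uuwwuu
  sorted[14] = vuuwuuvwvvu$uuwwuuvuu
  sorted[15] = vvu$uuwwuuvuuvuuwuuvw
  sorted[16] = vwvvu$uuwwuuvuuvuuwuu
  sorted[17] = wuuvuuvuuwuuvwvvu$uuw
  sorted[18] = wuuvwvvu$uuwwuuvuuvuu
  sorted[19] = wvvu$uuwwuuvuuvuuwuuv
  sorted[20] = wwuuvuuvuuwuuvwvvu$uu
sorted[3] = uuvuuwuuvwvvu$uuwwuuv

Answer: uuvuuwuuvwvvu$uuwwuuv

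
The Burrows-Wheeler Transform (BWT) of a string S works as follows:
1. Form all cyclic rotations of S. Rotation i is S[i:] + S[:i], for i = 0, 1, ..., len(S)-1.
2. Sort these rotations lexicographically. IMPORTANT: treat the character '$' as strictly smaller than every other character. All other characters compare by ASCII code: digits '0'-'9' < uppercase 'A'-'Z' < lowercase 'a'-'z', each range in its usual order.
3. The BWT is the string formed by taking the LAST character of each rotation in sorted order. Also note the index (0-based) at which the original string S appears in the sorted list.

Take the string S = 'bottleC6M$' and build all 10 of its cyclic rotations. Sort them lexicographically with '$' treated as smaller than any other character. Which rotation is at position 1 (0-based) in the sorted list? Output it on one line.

Answer: 6M$bottleC

Derivation:
All 10 rotations (rotation i = S[i:]+S[:i]):
  rot[0] = bottleC6M$
  rot[1] = ottleC6M$b
  rot[2] = ttleC6M$bo
  rot[3] = tleC6M$bot
  rot[4] = leC6M$bott
  rot[5] = eC6M$bottl
  rot[6] = C6M$bottle
  rot[7] = 6M$bottleC
  rot[8] = M$bottleC6
  rot[9] = $bottleC6M
Sorted (with $ < everything):
  sorted[0] = $bottleC6M
  sorted[1] = 6M$bottleC
  sorted[2] = C6M$bottle
  sorted[3] = M$bottleC6
  sorted[4] = bottleC6M$
  sorted[5] = eC6M$bottl
  sorted[6] = leC6M$bott
  sorted[7] = ottleC6M$b
  sorted[8] = tleC6M$bot
  sorted[9] = ttleC6M$bo
sorted[1] = 6M$bottleC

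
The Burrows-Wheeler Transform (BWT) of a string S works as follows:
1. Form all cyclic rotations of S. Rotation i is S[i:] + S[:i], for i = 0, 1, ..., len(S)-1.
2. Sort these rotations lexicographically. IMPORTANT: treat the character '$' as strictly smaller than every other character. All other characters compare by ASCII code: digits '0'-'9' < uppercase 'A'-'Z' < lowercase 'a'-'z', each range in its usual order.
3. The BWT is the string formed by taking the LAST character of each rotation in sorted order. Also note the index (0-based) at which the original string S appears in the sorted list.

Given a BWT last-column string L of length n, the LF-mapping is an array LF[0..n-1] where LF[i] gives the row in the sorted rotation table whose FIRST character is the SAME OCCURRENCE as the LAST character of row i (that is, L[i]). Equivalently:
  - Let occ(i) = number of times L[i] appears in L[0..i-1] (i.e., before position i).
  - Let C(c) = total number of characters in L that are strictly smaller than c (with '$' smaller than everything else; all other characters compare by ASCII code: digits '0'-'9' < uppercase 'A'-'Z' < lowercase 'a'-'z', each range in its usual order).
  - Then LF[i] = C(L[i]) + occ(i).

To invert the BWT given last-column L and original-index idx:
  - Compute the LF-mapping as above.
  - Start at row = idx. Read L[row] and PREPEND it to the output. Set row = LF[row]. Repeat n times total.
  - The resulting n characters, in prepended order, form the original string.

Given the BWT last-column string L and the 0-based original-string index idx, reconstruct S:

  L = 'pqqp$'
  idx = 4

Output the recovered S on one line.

LF mapping: 1 3 4 2 0
Walk LF starting at row 4, prepending L[row]:
  step 1: row=4, L[4]='$', prepend. Next row=LF[4]=0
  step 2: row=0, L[0]='p', prepend. Next row=LF[0]=1
  step 3: row=1, L[1]='q', prepend. Next row=LF[1]=3
  step 4: row=3, L[3]='p', prepend. Next row=LF[3]=2
  step 5: row=2, L[2]='q', prepend. Next row=LF[2]=4
Reversed output: qpqp$

Answer: qpqp$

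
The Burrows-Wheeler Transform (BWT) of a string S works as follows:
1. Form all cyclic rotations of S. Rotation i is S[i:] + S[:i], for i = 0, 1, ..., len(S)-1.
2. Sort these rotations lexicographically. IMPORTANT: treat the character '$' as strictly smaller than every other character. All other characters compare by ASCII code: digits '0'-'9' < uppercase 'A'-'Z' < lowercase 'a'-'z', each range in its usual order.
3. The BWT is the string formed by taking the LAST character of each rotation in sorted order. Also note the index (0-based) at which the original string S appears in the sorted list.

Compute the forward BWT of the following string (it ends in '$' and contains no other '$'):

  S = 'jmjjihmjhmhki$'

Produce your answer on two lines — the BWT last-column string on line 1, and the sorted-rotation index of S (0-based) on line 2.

Answer: imjikjmjm$hhhj
9

Derivation:
All 14 rotations (rotation i = S[i:]+S[:i]):
  rot[0] = jmjjihmjhmhki$
  rot[1] = mjjihmjhmhki$j
  rot[2] = jjihmjhmhki$jm
  rot[3] = jihmjhmhki$jmj
  rot[4] = ihmjhmhki$jmjj
  rot[5] = hmjhmhki$jmjji
  rot[6] = mjhmhki$jmjjih
  rot[7] = jhmhki$jmjjihm
  rot[8] = hmhki$jmjjihmj
  rot[9] = mhki$jmjjihmjh
  rot[10] = hki$jmjjihmjhm
  rot[11] = ki$jmjjihmjhmh
  rot[12] = i$jmjjihmjhmhk
  rot[13] = $jmjjihmjhmhki
Sorted (with $ < everything):
  sorted[0] = $jmjjihmjhmhki  (last char: 'i')
  sorted[1] = hki$jmjjihmjhm  (last char: 'm')
  sorted[2] = hmhki$jmjjihmj  (last char: 'j')
  sorted[3] = hmjhmhki$jmjji  (last char: 'i')
  sorted[4] = i$jmjjihmjhmhk  (last char: 'k')
  sorted[5] = ihmjhmhki$jmjj  (last char: 'j')
  sorted[6] = jhmhki$jmjjihm  (last char: 'm')
  sorted[7] = jihmjhmhki$jmj  (last char: 'j')
  sorted[8] = jjihmjhmhki$jm  (last char: 'm')
  sorted[9] = jmjjihmjhmhki$  (last char: '$')
  sorted[10] = ki$jmjjihmjhmh  (last char: 'h')
  sorted[11] = mhki$jmjjihmjh  (last char: 'h')
  sorted[12] = mjhmhki$jmjjih  (last char: 'h')
  sorted[13] = mjjihmjhmhki$j  (last char: 'j')
Last column: imjikjmjm$hhhj
Original string S is at sorted index 9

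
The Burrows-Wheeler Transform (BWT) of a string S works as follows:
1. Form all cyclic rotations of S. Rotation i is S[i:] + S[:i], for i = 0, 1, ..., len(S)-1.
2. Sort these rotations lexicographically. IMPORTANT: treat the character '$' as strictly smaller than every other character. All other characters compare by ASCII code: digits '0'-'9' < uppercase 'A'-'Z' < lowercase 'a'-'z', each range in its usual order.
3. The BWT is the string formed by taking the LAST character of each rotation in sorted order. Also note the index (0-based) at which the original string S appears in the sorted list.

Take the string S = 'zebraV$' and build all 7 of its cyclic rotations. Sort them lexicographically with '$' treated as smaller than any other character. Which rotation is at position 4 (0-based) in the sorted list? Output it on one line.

All 7 rotations (rotation i = S[i:]+S[:i]):
  rot[0] = zebraV$
  rot[1] = ebraV$z
  rot[2] = braV$ze
  rot[3] = raV$zeb
  rot[4] = aV$zebr
  rot[5] = V$zebra
  rot[6] = $zebraV
Sorted (with $ < everything):
  sorted[0] = $zebraV
  sorted[1] = V$zebra
  sorted[2] = aV$zebr
  sorted[3] = braV$ze
  sorted[4] = ebraV$z
  sorted[5] = raV$zeb
  sorted[6] = zebraV$
sorted[4] = ebraV$z

Answer: ebraV$z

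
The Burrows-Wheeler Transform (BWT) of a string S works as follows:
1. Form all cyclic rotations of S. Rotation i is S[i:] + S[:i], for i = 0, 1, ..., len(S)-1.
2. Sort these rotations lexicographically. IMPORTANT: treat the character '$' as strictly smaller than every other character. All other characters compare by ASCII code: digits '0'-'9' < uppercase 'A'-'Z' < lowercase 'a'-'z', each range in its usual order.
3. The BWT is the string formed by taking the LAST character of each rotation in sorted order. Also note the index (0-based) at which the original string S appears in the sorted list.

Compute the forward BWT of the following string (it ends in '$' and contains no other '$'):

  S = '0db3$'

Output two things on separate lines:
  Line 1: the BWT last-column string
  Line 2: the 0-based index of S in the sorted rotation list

Answer: 3$bd0
1

Derivation:
All 5 rotations (rotation i = S[i:]+S[:i]):
  rot[0] = 0db3$
  rot[1] = db3$0
  rot[2] = b3$0d
  rot[3] = 3$0db
  rot[4] = $0db3
Sorted (with $ < everything):
  sorted[0] = $0db3  (last char: '3')
  sorted[1] = 0db3$  (last char: '$')
  sorted[2] = 3$0db  (last char: 'b')
  sorted[3] = b3$0d  (last char: 'd')
  sorted[4] = db3$0  (last char: '0')
Last column: 3$bd0
Original string S is at sorted index 1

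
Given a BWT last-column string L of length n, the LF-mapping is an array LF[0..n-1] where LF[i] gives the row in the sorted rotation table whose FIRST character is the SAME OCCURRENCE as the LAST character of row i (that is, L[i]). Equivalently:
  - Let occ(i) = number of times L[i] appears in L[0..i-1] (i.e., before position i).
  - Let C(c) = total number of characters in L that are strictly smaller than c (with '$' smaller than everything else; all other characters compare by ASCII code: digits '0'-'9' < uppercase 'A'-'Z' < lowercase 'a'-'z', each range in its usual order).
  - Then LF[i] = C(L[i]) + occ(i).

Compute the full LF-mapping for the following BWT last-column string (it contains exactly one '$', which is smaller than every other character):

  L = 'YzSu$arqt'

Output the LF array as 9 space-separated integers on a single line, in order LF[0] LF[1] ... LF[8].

Char counts: '$':1, 'S':1, 'Y':1, 'a':1, 'q':1, 'r':1, 't':1, 'u':1, 'z':1
C (first-col start): C('$')=0, C('S')=1, C('Y')=2, C('a')=3, C('q')=4, C('r')=5, C('t')=6, C('u')=7, C('z')=8
L[0]='Y': occ=0, LF[0]=C('Y')+0=2+0=2
L[1]='z': occ=0, LF[1]=C('z')+0=8+0=8
L[2]='S': occ=0, LF[2]=C('S')+0=1+0=1
L[3]='u': occ=0, LF[3]=C('u')+0=7+0=7
L[4]='$': occ=0, LF[4]=C('$')+0=0+0=0
L[5]='a': occ=0, LF[5]=C('a')+0=3+0=3
L[6]='r': occ=0, LF[6]=C('r')+0=5+0=5
L[7]='q': occ=0, LF[7]=C('q')+0=4+0=4
L[8]='t': occ=0, LF[8]=C('t')+0=6+0=6

Answer: 2 8 1 7 0 3 5 4 6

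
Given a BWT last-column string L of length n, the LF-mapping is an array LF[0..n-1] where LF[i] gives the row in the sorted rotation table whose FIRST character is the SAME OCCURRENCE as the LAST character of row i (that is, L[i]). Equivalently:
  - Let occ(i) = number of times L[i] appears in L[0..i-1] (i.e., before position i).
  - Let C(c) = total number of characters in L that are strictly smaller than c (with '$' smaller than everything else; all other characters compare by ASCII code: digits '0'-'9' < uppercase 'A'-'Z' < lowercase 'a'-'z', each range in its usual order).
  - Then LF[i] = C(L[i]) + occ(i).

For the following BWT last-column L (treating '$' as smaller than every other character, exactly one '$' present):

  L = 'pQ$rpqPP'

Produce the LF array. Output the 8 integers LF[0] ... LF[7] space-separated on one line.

Char counts: '$':1, 'P':2, 'Q':1, 'p':2, 'q':1, 'r':1
C (first-col start): C('$')=0, C('P')=1, C('Q')=3, C('p')=4, C('q')=6, C('r')=7
L[0]='p': occ=0, LF[0]=C('p')+0=4+0=4
L[1]='Q': occ=0, LF[1]=C('Q')+0=3+0=3
L[2]='$': occ=0, LF[2]=C('$')+0=0+0=0
L[3]='r': occ=0, LF[3]=C('r')+0=7+0=7
L[4]='p': occ=1, LF[4]=C('p')+1=4+1=5
L[5]='q': occ=0, LF[5]=C('q')+0=6+0=6
L[6]='P': occ=0, LF[6]=C('P')+0=1+0=1
L[7]='P': occ=1, LF[7]=C('P')+1=1+1=2

Answer: 4 3 0 7 5 6 1 2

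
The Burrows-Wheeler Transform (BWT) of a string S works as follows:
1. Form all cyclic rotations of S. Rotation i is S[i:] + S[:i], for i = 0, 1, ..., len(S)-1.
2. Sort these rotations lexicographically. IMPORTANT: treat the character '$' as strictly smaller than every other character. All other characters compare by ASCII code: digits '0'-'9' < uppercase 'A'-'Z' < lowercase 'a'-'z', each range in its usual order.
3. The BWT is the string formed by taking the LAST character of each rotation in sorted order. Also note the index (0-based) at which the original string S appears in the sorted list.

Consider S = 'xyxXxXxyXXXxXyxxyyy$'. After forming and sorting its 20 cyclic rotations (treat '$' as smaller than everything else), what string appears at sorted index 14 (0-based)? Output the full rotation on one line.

Answer: y$xyxXxXxyXXXxXyxxyy

Derivation:
All 20 rotations (rotation i = S[i:]+S[:i]):
  rot[0] = xyxXxXxyXXXxXyxxyyy$
  rot[1] = yxXxXxyXXXxXyxxyyy$x
  rot[2] = xXxXxyXXXxXyxxyyy$xy
  rot[3] = XxXxyXXXxXyxxyyy$xyx
  rot[4] = xXxyXXXxXyxxyyy$xyxX
  rot[5] = XxyXXXxXyxxyyy$xyxXx
  rot[6] = xyXXXxXyxxyyy$xyxXxX
  rot[7] = yXXXxXyxxyyy$xyxXxXx
  rot[8] = XXXxXyxxyyy$xyxXxXxy
  rot[9] = XXxXyxxyyy$xyxXxXxyX
  rot[10] = XxXyxxyyy$xyxXxXxyXX
  rot[11] = xXyxxyyy$xyxXxXxyXXX
  rot[12] = Xyxxyyy$xyxXxXxyXXXx
  rot[13] = yxxyyy$xyxXxXxyXXXxX
  rot[14] = xxyyy$xyxXxXxyXXXxXy
  rot[15] = xyyy$xyxXxXxyXXXxXyx
  rot[16] = yyy$xyxXxXxyXXXxXyxx
  rot[17] = yy$xyxXxXxyXXXxXyxxy
  rot[18] = y$xyxXxXxyXXXxXyxxyy
  rot[19] = $xyxXxXxyXXXxXyxxyyy
Sorted (with $ < everything):
  sorted[0] = $xyxXxXxyXXXxXyxxyyy
  sorted[1] = XXXxXyxxyyy$xyxXxXxy
  sorted[2] = XXxXyxxyyy$xyxXxXxyX
  sorted[3] = XxXxyXXXxXyxxyyy$xyx
  sorted[4] = XxXyxxyyy$xyxXxXxyXX
  sorted[5] = XxyXXXxXyxxyyy$xyxXx
  sorted[6] = Xyxxyyy$xyxXxXxyXXXx
  sorted[7] = xXxXxyXXXxXyxxyyy$xy
  sorted[8] = xXxyXXXxXyxxyyy$xyxX
  sorted[9] = xXyxxyyy$xyxXxXxyXXX
  sorted[10] = xxyyy$xyxXxXxyXXXxXy
  sorted[11] = xyXXXxXyxxyyy$xyxXxX
  sorted[12] = xyxXxXxyXXXxXyxxyyy$
  sorted[13] = xyyy$xyxXxXxyXXXxXyx
  sorted[14] = y$xyxXxXxyXXXxXyxxyy
  sorted[15] = yXXXxXyxxyyy$xyxXxXx
  sorted[16] = yxXxXxyXXXxXyxxyyy$x
  sorted[17] = yxxyyy$xyxXxXxyXXXxX
  sorted[18] = yy$xyxXxXxyXXXxXyxxy
  sorted[19] = yyy$xyxXxXxyXXXxXyxx
sorted[14] = y$xyxXxXxyXXXxXyxxyy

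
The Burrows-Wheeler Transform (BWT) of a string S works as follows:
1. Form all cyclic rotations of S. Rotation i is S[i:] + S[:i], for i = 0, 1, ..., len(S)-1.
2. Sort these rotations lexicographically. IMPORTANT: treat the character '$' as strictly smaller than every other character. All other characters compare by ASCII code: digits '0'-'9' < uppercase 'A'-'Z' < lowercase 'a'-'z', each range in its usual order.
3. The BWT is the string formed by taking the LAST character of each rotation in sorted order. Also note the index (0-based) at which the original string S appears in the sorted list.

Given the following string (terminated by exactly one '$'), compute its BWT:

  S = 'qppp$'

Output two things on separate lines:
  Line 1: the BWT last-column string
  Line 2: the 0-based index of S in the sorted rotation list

Answer: pppq$
4

Derivation:
All 5 rotations (rotation i = S[i:]+S[:i]):
  rot[0] = qppp$
  rot[1] = ppp$q
  rot[2] = pp$qp
  rot[3] = p$qpp
  rot[4] = $qppp
Sorted (with $ < everything):
  sorted[0] = $qppp  (last char: 'p')
  sorted[1] = p$qpp  (last char: 'p')
  sorted[2] = pp$qp  (last char: 'p')
  sorted[3] = ppp$q  (last char: 'q')
  sorted[4] = qppp$  (last char: '$')
Last column: pppq$
Original string S is at sorted index 4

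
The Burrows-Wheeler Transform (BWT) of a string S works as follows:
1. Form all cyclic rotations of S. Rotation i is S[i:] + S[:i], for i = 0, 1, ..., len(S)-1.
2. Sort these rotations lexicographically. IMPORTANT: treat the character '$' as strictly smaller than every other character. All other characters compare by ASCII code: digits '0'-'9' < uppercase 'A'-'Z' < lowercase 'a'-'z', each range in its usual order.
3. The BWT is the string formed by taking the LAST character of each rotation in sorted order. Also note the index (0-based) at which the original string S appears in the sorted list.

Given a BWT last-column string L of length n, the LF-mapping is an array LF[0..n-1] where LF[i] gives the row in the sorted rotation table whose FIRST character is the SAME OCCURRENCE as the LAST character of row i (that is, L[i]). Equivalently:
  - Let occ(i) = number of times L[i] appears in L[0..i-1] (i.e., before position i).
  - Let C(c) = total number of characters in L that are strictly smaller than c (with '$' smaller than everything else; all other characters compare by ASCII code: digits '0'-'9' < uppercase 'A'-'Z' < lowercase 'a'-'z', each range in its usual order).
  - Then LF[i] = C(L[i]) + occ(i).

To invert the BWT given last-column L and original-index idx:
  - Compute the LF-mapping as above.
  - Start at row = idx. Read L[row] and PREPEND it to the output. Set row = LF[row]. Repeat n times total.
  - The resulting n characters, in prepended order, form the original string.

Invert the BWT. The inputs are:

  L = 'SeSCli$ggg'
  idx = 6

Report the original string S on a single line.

LF mapping: 2 4 3 1 9 8 0 5 6 7
Walk LF starting at row 6, prepending L[row]:
  step 1: row=6, L[6]='$', prepend. Next row=LF[6]=0
  step 2: row=0, L[0]='S', prepend. Next row=LF[0]=2
  step 3: row=2, L[2]='S', prepend. Next row=LF[2]=3
  step 4: row=3, L[3]='C', prepend. Next row=LF[3]=1
  step 5: row=1, L[1]='e', prepend. Next row=LF[1]=4
  step 6: row=4, L[4]='l', prepend. Next row=LF[4]=9
  step 7: row=9, L[9]='g', prepend. Next row=LF[9]=7
  step 8: row=7, L[7]='g', prepend. Next row=LF[7]=5
  step 9: row=5, L[5]='i', prepend. Next row=LF[5]=8
  step 10: row=8, L[8]='g', prepend. Next row=LF[8]=6
Reversed output: giggleCSS$

Answer: giggleCSS$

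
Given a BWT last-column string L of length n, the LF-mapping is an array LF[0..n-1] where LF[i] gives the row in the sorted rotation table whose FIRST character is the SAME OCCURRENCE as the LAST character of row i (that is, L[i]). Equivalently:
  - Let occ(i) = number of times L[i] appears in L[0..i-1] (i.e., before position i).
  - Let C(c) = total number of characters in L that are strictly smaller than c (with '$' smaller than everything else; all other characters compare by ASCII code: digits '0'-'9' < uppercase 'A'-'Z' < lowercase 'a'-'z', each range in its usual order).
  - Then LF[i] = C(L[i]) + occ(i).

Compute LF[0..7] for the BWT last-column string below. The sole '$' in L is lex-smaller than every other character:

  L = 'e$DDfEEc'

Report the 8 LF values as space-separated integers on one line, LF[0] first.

Char counts: '$':1, 'D':2, 'E':2, 'c':1, 'e':1, 'f':1
C (first-col start): C('$')=0, C('D')=1, C('E')=3, C('c')=5, C('e')=6, C('f')=7
L[0]='e': occ=0, LF[0]=C('e')+0=6+0=6
L[1]='$': occ=0, LF[1]=C('$')+0=0+0=0
L[2]='D': occ=0, LF[2]=C('D')+0=1+0=1
L[3]='D': occ=1, LF[3]=C('D')+1=1+1=2
L[4]='f': occ=0, LF[4]=C('f')+0=7+0=7
L[5]='E': occ=0, LF[5]=C('E')+0=3+0=3
L[6]='E': occ=1, LF[6]=C('E')+1=3+1=4
L[7]='c': occ=0, LF[7]=C('c')+0=5+0=5

Answer: 6 0 1 2 7 3 4 5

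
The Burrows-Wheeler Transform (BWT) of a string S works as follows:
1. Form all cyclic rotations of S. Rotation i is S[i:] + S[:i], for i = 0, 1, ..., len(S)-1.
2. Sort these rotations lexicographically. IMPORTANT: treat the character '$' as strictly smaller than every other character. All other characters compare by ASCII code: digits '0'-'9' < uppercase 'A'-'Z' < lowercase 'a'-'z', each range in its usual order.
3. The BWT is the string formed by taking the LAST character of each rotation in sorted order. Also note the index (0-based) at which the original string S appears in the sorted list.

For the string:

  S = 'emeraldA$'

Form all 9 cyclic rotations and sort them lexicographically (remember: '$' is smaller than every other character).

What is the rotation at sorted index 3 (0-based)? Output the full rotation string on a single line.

Answer: dA$emeral

Derivation:
All 9 rotations (rotation i = S[i:]+S[:i]):
  rot[0] = emeraldA$
  rot[1] = meraldA$e
  rot[2] = eraldA$em
  rot[3] = raldA$eme
  rot[4] = aldA$emer
  rot[5] = ldA$emera
  rot[6] = dA$emeral
  rot[7] = A$emerald
  rot[8] = $emeraldA
Sorted (with $ < everything):
  sorted[0] = $emeraldA
  sorted[1] = A$emerald
  sorted[2] = aldA$emer
  sorted[3] = dA$emeral
  sorted[4] = emeraldA$
  sorted[5] = eraldA$em
  sorted[6] = ldA$emera
  sorted[7] = meraldA$e
  sorted[8] = raldA$eme
sorted[3] = dA$emeral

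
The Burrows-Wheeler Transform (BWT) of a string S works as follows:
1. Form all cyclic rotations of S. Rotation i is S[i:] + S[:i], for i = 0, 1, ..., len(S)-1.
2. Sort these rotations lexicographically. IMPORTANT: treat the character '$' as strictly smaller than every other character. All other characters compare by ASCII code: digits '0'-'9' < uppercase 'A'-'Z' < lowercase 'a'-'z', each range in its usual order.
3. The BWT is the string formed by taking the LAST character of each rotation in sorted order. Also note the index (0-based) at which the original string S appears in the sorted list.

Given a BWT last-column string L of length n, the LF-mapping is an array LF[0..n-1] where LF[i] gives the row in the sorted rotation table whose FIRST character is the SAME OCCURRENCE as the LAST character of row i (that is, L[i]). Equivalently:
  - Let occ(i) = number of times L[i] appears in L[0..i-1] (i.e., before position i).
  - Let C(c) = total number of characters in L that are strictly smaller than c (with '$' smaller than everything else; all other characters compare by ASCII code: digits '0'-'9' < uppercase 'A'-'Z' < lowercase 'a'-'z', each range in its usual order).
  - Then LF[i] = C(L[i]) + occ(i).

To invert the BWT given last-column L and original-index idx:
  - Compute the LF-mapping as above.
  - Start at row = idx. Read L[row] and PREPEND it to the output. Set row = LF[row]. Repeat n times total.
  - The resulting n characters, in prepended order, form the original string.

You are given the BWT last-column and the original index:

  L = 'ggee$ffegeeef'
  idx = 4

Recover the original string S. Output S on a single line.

Answer: efgfegeeefeg$

Derivation:
LF mapping: 10 11 1 2 0 7 8 3 12 4 5 6 9
Walk LF starting at row 4, prepending L[row]:
  step 1: row=4, L[4]='$', prepend. Next row=LF[4]=0
  step 2: row=0, L[0]='g', prepend. Next row=LF[0]=10
  step 3: row=10, L[10]='e', prepend. Next row=LF[10]=5
  step 4: row=5, L[5]='f', prepend. Next row=LF[5]=7
  step 5: row=7, L[7]='e', prepend. Next row=LF[7]=3
  step 6: row=3, L[3]='e', prepend. Next row=LF[3]=2
  step 7: row=2, L[2]='e', prepend. Next row=LF[2]=1
  step 8: row=1, L[1]='g', prepend. Next row=LF[1]=11
  step 9: row=11, L[11]='e', prepend. Next row=LF[11]=6
  step 10: row=6, L[6]='f', prepend. Next row=LF[6]=8
  step 11: row=8, L[8]='g', prepend. Next row=LF[8]=12
  step 12: row=12, L[12]='f', prepend. Next row=LF[12]=9
  step 13: row=9, L[9]='e', prepend. Next row=LF[9]=4
Reversed output: efgfegeeefeg$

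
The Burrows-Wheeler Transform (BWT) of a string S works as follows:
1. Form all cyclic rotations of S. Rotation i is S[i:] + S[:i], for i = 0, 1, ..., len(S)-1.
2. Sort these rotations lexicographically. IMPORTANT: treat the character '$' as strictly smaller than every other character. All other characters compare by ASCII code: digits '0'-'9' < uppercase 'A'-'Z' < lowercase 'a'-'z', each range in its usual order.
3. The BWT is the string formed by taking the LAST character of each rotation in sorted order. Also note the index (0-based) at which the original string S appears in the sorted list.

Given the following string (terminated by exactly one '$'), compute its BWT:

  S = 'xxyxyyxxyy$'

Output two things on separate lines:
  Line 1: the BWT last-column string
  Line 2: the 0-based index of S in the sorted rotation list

All 11 rotations (rotation i = S[i:]+S[:i]):
  rot[0] = xxyxyyxxyy$
  rot[1] = xyxyyxxyy$x
  rot[2] = yxyyxxyy$xx
  rot[3] = xyyxxyy$xxy
  rot[4] = yyxxyy$xxyx
  rot[5] = yxxyy$xxyxy
  rot[6] = xxyy$xxyxyy
  rot[7] = xyy$xxyxyyx
  rot[8] = yy$xxyxyyxx
  rot[9] = y$xxyxyyxxy
  rot[10] = $xxyxyyxxyy
Sorted (with $ < everything):
  sorted[0] = $xxyxyyxxyy  (last char: 'y')
  sorted[1] = xxyxyyxxyy$  (last char: '$')
  sorted[2] = xxyy$xxyxyy  (last char: 'y')
  sorted[3] = xyxyyxxyy$x  (last char: 'x')
  sorted[4] = xyy$xxyxyyx  (last char: 'x')
  sorted[5] = xyyxxyy$xxy  (last char: 'y')
  sorted[6] = y$xxyxyyxxy  (last char: 'y')
  sorted[7] = yxxyy$xxyxy  (last char: 'y')
  sorted[8] = yxyyxxyy$xx  (last char: 'x')
  sorted[9] = yy$xxyxyyxx  (last char: 'x')
  sorted[10] = yyxxyy$xxyx  (last char: 'x')
Last column: y$yxxyyyxxx
Original string S is at sorted index 1

Answer: y$yxxyyyxxx
1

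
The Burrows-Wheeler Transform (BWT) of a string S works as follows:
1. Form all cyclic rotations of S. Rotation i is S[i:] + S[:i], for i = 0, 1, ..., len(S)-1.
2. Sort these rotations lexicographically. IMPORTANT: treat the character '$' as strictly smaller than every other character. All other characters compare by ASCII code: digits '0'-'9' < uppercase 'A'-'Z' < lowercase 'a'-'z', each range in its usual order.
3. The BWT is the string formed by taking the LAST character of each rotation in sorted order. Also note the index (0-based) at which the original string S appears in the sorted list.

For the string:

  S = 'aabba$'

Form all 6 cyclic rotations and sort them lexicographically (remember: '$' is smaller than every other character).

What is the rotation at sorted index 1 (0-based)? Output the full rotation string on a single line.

All 6 rotations (rotation i = S[i:]+S[:i]):
  rot[0] = aabba$
  rot[1] = abba$a
  rot[2] = bba$aa
  rot[3] = ba$aab
  rot[4] = a$aabb
  rot[5] = $aabba
Sorted (with $ < everything):
  sorted[0] = $aabba
  sorted[1] = a$aabb
  sorted[2] = aabba$
  sorted[3] = abba$a
  sorted[4] = ba$aab
  sorted[5] = bba$aa
sorted[1] = a$aabb

Answer: a$aabb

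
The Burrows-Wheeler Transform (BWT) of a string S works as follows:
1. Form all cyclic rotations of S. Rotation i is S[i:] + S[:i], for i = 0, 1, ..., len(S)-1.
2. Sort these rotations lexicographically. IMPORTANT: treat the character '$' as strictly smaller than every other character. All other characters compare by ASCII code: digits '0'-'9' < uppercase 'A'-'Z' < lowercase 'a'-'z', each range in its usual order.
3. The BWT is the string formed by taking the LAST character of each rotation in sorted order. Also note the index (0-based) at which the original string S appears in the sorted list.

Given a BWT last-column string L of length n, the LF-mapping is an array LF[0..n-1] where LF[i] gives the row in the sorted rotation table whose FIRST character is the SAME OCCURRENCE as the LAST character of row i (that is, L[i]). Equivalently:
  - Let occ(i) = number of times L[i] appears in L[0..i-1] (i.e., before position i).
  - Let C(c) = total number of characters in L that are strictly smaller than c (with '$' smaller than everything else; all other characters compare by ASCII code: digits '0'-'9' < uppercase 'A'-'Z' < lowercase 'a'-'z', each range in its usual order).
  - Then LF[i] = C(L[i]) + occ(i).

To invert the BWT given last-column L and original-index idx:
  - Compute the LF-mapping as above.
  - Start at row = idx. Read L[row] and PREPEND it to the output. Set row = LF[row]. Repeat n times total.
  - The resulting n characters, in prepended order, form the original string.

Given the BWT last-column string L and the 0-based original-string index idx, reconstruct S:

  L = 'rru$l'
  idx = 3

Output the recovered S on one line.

Answer: rlur$

Derivation:
LF mapping: 2 3 4 0 1
Walk LF starting at row 3, prepending L[row]:
  step 1: row=3, L[3]='$', prepend. Next row=LF[3]=0
  step 2: row=0, L[0]='r', prepend. Next row=LF[0]=2
  step 3: row=2, L[2]='u', prepend. Next row=LF[2]=4
  step 4: row=4, L[4]='l', prepend. Next row=LF[4]=1
  step 5: row=1, L[1]='r', prepend. Next row=LF[1]=3
Reversed output: rlur$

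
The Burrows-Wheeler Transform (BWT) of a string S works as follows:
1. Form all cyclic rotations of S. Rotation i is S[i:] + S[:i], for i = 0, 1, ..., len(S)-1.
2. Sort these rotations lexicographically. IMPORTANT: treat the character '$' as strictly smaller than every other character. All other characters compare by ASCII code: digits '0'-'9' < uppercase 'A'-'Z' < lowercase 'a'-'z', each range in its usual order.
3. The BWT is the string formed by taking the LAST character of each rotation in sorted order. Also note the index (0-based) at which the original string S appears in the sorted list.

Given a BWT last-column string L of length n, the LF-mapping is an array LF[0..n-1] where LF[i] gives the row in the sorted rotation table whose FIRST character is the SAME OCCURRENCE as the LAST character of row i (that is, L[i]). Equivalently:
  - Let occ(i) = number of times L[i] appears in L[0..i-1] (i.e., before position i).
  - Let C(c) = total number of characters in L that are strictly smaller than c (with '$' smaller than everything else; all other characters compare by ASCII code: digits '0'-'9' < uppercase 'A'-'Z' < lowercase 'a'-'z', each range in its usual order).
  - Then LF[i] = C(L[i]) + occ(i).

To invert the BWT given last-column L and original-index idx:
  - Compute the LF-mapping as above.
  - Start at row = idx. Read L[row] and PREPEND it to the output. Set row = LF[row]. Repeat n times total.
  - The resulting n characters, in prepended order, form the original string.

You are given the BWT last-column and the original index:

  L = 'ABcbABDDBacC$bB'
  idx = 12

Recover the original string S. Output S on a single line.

LF mapping: 1 3 13 11 2 4 8 9 5 10 14 7 0 12 6
Walk LF starting at row 12, prepending L[row]:
  step 1: row=12, L[12]='$', prepend. Next row=LF[12]=0
  step 2: row=0, L[0]='A', prepend. Next row=LF[0]=1
  step 3: row=1, L[1]='B', prepend. Next row=LF[1]=3
  step 4: row=3, L[3]='b', prepend. Next row=LF[3]=11
  step 5: row=11, L[11]='C', prepend. Next row=LF[11]=7
  step 6: row=7, L[7]='D', prepend. Next row=LF[7]=9
  step 7: row=9, L[9]='a', prepend. Next row=LF[9]=10
  step 8: row=10, L[10]='c', prepend. Next row=LF[10]=14
  step 9: row=14, L[14]='B', prepend. Next row=LF[14]=6
  step 10: row=6, L[6]='D', prepend. Next row=LF[6]=8
  step 11: row=8, L[8]='B', prepend. Next row=LF[8]=5
  step 12: row=5, L[5]='B', prepend. Next row=LF[5]=4
  step 13: row=4, L[4]='A', prepend. Next row=LF[4]=2
  step 14: row=2, L[2]='c', prepend. Next row=LF[2]=13
  step 15: row=13, L[13]='b', prepend. Next row=LF[13]=12
Reversed output: bcABBDBcaDCbBA$

Answer: bcABBDBcaDCbBA$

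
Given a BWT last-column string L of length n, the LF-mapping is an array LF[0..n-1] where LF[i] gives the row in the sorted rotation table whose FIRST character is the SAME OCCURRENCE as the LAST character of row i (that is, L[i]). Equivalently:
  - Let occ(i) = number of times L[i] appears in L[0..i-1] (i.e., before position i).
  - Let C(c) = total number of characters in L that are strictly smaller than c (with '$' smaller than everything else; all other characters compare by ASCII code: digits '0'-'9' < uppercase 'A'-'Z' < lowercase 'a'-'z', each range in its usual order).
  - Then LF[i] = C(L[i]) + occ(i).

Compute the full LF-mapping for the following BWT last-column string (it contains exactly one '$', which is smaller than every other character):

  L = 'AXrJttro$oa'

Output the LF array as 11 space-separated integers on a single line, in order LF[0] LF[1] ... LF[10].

Char counts: '$':1, 'A':1, 'J':1, 'X':1, 'a':1, 'o':2, 'r':2, 't':2
C (first-col start): C('$')=0, C('A')=1, C('J')=2, C('X')=3, C('a')=4, C('o')=5, C('r')=7, C('t')=9
L[0]='A': occ=0, LF[0]=C('A')+0=1+0=1
L[1]='X': occ=0, LF[1]=C('X')+0=3+0=3
L[2]='r': occ=0, LF[2]=C('r')+0=7+0=7
L[3]='J': occ=0, LF[3]=C('J')+0=2+0=2
L[4]='t': occ=0, LF[4]=C('t')+0=9+0=9
L[5]='t': occ=1, LF[5]=C('t')+1=9+1=10
L[6]='r': occ=1, LF[6]=C('r')+1=7+1=8
L[7]='o': occ=0, LF[7]=C('o')+0=5+0=5
L[8]='$': occ=0, LF[8]=C('$')+0=0+0=0
L[9]='o': occ=1, LF[9]=C('o')+1=5+1=6
L[10]='a': occ=0, LF[10]=C('a')+0=4+0=4

Answer: 1 3 7 2 9 10 8 5 0 6 4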